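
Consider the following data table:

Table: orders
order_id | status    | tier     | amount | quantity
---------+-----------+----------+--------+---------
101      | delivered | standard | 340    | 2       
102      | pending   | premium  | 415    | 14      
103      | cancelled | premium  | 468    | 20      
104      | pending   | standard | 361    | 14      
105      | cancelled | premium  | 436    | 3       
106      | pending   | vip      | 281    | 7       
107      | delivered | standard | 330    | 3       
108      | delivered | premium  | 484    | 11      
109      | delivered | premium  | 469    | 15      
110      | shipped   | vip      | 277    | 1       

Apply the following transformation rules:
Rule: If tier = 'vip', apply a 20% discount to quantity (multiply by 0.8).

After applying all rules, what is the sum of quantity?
88.4

Step 1: Records with tier = 'vip' have total quantity = 8
Step 2: Apply multiplier: 8 × 0.8 = 6.4
Step 3: Other records total: 82
Step 4: Final sum = 6.4 + 82 = 88.4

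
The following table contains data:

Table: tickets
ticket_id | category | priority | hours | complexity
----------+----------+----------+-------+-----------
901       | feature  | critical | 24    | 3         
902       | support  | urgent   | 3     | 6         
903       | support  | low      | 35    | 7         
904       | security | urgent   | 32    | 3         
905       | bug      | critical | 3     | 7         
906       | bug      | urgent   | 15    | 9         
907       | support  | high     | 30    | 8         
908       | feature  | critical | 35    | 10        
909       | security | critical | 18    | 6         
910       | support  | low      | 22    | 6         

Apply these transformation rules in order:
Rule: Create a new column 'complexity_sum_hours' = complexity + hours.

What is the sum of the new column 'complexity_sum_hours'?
282

Step 1: For each record, compute complexity + hours
Example calculations:
  3 + 24 = 27
  6 + 3 = 9
  7 + 35 = 42
  ...
Step 2: Sum all derived values
Step 3: Total = 282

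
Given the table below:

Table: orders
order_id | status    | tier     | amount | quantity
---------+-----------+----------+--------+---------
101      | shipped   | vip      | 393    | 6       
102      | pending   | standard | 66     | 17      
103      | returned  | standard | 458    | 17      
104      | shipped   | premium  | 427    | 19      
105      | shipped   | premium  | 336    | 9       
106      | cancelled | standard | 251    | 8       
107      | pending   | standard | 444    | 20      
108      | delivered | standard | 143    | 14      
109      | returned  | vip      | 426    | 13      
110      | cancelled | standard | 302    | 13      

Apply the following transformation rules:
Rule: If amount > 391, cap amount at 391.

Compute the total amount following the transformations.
3053

Step 1: 5 records have amount > 391
Step 2: These records originally summed to 2148
Step 3: After capping: 5 × 391 = 1955
Step 4: Unaffected records sum: 1098
Step 5: Final sum = 1955 + 1098 = 3053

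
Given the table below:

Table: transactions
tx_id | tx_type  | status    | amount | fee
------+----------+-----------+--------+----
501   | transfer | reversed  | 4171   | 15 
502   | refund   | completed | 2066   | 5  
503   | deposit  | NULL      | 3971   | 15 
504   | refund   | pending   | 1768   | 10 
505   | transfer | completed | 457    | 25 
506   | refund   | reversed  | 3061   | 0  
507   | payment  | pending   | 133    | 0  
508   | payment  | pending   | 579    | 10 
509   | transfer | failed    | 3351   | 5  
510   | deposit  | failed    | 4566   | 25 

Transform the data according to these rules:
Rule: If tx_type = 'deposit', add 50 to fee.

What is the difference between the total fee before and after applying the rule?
100

Step 1: Original sum of fee = 110
Step 2: 2 records have tx_type = 'deposit'
Step 3: Each affected record changes by 50
Step 4: Total change = 2 × 50 = 100
Step 5: New sum = 110 + 100 = 210
Step 6: Difference = |210 - 110| = 100
        (Sum increased by 100)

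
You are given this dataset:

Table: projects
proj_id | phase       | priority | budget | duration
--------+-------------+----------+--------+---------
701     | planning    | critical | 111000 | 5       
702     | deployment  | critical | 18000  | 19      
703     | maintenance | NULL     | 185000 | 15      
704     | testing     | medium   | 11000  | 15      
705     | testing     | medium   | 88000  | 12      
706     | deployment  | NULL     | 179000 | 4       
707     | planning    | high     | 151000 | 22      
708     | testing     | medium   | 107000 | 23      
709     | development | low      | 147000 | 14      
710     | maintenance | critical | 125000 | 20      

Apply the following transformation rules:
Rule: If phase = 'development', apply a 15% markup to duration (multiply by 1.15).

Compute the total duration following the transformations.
151.1

Step 1: Records with phase = 'development' have total duration = 14
Step 2: Apply multiplier: 14 × 1.15 = 16.1
Step 3: Other records total: 135
Step 4: Final sum = 16.1 + 135 = 151.1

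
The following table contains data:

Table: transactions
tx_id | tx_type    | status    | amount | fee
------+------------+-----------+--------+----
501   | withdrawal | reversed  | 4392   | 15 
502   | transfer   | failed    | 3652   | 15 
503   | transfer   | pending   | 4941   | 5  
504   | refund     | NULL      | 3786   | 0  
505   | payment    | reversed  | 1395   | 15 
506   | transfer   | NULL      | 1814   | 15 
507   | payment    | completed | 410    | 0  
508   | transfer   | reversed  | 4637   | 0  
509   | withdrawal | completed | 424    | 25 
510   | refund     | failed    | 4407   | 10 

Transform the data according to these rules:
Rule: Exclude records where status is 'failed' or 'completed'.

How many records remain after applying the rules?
6

Step 1: Count records to exclude
  - 2 (failed) + 2 (completed) = 4 records
Step 2: Total records: 10
Step 3: Remaining = 10 - 4 = 6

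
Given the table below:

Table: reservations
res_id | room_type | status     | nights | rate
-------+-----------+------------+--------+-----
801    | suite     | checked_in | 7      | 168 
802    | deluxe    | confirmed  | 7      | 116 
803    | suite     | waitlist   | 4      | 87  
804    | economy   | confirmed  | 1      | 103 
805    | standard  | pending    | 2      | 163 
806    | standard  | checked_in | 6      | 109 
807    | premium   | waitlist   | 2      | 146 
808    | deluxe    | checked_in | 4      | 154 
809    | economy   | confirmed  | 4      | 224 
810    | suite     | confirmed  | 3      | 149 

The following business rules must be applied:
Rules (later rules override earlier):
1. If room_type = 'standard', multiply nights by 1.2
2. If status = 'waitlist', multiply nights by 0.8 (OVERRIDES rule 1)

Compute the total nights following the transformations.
40.4

Step 1: Rule 2 takes priority for records with status = 'waitlist'
  - 2 records: 6 × 0.8 = 4.8
Step 2: Rule 1 applies to remaining records with room_type = 'standard'
  - 2 records: 8 × 1.2 = 9.6
Step 3: Other records unchanged: 26
Step 4: Final sum = 4.8 + 9.6 + 26 = 40.4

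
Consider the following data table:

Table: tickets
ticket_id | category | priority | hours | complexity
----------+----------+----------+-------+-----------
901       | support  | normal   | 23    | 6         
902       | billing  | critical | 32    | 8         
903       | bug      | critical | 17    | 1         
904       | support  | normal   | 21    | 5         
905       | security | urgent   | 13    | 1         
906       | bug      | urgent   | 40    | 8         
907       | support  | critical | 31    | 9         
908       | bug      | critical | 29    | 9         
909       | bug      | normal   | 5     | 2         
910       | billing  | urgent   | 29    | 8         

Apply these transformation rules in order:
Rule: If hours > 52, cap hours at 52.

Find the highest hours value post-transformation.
40

Step 1: Original maximum hours = 40
Step 2: Check cap of 52 against maximum
Step 3: No records exceed the cap (max 40 <= cap 52), so no capping applies
Step 4: Maximum after transformation = 40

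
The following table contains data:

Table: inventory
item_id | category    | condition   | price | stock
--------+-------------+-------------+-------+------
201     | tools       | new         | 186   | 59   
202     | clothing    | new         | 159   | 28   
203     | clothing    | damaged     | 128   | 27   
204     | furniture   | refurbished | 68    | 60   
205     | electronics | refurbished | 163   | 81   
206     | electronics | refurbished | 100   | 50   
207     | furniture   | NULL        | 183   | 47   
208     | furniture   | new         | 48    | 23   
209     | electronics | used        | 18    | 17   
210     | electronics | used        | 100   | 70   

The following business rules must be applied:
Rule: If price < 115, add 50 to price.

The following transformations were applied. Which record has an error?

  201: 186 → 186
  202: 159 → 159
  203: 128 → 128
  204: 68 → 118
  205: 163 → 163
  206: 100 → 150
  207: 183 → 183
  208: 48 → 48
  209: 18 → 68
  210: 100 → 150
Record 208 has an error. The correct transformed value should be 98, not 48.

Step 1: Check each record against the rule
Step 2: Record 208 has price = 48
Step 3: Since 48 < 115, the bonus should have been applied
Step 4: Correct value = 98, but claimed value = 48
Conclusion: Record 208 has the error.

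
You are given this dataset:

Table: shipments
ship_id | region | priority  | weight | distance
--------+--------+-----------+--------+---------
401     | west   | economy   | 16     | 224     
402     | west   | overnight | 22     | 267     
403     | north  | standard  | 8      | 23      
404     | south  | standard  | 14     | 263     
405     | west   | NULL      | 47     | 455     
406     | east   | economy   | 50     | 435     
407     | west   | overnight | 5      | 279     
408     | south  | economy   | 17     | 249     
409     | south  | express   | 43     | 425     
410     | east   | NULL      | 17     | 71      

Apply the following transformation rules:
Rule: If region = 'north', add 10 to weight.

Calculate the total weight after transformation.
249

Step 1: Count records where region = 'north': 1
Step 2: Total bonus added: 1 × 10 = 10
Step 3: Original sum of weight: 239
Step 4: Final sum = 239 + 10 = 249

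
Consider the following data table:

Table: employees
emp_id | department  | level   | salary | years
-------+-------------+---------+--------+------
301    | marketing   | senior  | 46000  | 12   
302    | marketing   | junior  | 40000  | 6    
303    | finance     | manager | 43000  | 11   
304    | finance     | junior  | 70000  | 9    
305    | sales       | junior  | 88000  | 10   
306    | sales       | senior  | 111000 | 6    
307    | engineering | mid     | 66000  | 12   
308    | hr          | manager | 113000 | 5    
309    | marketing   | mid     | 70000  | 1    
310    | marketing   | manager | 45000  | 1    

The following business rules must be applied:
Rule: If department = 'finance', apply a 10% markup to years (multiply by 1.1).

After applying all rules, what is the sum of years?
75.0

Step 1: Records with department = 'finance' have total years = 20
Step 2: Apply multiplier: 20 × 1.1 = 22.0
Step 3: Other records total: 53
Step 4: Final sum = 22.0 + 53 = 75.0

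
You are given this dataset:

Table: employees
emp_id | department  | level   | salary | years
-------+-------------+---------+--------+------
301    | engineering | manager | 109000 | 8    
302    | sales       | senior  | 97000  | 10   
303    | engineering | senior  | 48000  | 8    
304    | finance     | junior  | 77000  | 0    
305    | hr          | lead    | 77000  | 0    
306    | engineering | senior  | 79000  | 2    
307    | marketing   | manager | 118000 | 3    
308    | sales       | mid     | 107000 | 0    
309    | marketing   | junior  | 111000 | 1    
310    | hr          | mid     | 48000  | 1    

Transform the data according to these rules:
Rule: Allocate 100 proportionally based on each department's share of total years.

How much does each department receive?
engineering: 54.55, finance: 0.0, hr: 3.03, marketing: 12.12, sales: 30.3

Step 1: Calculate total years = 33
Step 2: Calculate each department's proportion:
  engineering: 18/33 = 54.55% → 54.55
  finance: 0/33 = 0.00% → 0.0
  hr: 1/33 = 3.03% → 3.03
  marketing: 4/33 = 12.12% → 12.12
  sales: 10/33 = 30.30% → 30.3
Step 3: Verify: sum of allocations ≈ 100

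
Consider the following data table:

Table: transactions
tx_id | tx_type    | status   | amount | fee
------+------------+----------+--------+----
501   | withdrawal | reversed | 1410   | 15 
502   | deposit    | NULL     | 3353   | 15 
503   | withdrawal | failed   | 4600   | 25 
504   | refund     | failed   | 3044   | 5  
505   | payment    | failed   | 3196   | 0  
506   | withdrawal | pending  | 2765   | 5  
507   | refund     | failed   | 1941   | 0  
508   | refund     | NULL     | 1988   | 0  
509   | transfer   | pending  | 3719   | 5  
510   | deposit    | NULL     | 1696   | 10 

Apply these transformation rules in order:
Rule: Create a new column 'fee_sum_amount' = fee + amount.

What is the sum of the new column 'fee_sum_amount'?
27792

Step 1: For each record, compute fee + amount
Example calculations:
  15 + 1410 = 1425
  15 + 3353 = 3368
  25 + 4600 = 4625
  ...
Step 2: Sum all derived values
Step 3: Total = 27792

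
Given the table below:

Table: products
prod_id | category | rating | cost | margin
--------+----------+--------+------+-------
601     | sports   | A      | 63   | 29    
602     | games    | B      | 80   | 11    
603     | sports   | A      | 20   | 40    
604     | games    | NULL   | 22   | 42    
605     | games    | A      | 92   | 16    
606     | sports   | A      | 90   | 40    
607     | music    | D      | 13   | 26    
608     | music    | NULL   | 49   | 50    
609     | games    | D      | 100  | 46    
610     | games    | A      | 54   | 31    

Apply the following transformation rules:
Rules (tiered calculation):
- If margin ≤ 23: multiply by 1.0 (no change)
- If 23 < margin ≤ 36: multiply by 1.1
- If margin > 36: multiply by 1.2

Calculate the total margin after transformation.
383.2

Step 1: Tier 1 (margin ≤ 23): 2 records, sum = 27 × 1.0 = 27.0
Step 2: Tier 2 (23 < margin ≤ 36): 3 records, sum = 86 × 1.1 = 94.6
Step 3: Tier 3 (margin > 36): 5 records, sum = 218 × 1.2 = 261.6
Step 4: Final sum = 27.0 + 94.6 + 261.6 = 383.2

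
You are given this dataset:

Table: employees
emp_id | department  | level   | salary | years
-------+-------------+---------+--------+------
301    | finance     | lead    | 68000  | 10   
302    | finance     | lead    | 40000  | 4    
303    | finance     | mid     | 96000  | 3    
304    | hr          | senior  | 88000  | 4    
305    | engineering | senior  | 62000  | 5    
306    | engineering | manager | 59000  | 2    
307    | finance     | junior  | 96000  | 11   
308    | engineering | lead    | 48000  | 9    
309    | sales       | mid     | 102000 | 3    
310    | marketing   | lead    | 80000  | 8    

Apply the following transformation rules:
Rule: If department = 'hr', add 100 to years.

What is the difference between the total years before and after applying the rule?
100

Step 1: Original sum of years = 59
Step 2: 1 records have department = 'hr'
Step 3: Each affected record changes by 100
Step 4: Total change = 1 × 100 = 100
Step 5: New sum = 59 + 100 = 159
Step 6: Difference = |159 - 59| = 100
        (Sum increased by 100)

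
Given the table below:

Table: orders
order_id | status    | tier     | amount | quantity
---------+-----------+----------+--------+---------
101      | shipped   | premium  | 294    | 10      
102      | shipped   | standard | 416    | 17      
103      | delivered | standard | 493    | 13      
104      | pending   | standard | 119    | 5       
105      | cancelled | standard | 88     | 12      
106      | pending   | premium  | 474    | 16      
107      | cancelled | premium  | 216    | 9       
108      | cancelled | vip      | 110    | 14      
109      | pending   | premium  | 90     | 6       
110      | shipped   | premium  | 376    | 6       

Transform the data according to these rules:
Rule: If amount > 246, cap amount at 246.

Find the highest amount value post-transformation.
246

Step 1: Original maximum amount = 493
Step 2: Apply cap at 246
Step 3: 5 records had amount > 246 and were capped
Step 4: Maximum after transformation = 246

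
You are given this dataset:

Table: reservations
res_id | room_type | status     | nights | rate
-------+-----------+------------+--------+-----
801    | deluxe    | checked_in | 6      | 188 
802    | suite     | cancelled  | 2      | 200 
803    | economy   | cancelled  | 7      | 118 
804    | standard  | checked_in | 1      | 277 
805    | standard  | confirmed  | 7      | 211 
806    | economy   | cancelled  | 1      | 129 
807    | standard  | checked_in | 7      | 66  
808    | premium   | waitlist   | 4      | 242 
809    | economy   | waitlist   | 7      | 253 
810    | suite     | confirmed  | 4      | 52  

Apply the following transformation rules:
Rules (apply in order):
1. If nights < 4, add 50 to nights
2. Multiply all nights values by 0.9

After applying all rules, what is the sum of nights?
176.4

Step 1: Apply Rule 1 - Add 50 to records with nights < 4
  - 3 records affected: 4 + (3 × 50) = 154
  - Unaffected records: 42
  - Sum after Rule 1: 196
Step 2: Apply Rule 2 - Multiply all by 0.9
  - 196 × 0.9 = 176.4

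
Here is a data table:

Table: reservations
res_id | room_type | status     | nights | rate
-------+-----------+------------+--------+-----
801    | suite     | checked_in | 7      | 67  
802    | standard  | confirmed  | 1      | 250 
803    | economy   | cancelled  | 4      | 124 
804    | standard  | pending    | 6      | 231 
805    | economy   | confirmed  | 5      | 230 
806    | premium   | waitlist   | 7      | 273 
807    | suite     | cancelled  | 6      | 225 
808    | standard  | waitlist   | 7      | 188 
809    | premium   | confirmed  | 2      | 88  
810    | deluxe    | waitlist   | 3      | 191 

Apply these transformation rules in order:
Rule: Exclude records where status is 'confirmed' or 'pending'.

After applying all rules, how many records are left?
6

Step 1: Count records to exclude
  - 3 (confirmed) + 1 (pending) = 4 records
Step 2: Total records: 10
Step 3: Remaining = 10 - 4 = 6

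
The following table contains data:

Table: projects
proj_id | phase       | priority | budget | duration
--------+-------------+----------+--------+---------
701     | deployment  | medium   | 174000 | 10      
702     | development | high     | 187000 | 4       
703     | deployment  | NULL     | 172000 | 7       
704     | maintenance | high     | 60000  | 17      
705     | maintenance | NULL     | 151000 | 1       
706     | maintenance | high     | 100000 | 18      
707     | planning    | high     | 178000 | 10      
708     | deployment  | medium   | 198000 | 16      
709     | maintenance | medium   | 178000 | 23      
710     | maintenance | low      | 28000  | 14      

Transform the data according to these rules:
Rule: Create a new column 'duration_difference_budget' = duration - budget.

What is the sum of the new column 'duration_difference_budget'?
-1425880

Step 1: For each record, compute duration - budget
Example calculations:
  10 - 174000 = -173990
  4 - 187000 = -186996
  7 - 172000 = -171993
  ...
Step 2: Sum all derived values
Step 3: Total = -1425880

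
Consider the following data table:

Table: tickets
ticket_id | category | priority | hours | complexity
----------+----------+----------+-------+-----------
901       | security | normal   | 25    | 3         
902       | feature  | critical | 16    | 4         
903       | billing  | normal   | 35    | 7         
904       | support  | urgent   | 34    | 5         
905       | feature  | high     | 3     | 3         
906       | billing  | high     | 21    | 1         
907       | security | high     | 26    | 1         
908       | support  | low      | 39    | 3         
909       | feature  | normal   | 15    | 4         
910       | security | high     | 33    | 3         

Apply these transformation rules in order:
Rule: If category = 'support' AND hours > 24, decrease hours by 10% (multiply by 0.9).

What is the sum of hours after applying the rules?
239.7

Step 1: Find records where category = 'support' AND hours > 24
Step 2: 2 records match, summing to 73
Step 3: After multiplier: 73 × 0.9 = 65.7
Step 4: Unaffected records sum: 174
Step 5: Final sum = 65.7 + 174 = 239.7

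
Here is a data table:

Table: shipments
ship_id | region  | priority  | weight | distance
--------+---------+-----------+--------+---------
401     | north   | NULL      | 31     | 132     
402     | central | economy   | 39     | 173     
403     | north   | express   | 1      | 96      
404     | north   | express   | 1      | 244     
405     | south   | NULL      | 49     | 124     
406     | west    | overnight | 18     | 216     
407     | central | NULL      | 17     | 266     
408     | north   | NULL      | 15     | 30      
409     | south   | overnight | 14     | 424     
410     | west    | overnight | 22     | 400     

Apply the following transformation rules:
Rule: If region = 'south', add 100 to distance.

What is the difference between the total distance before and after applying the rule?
200

Step 1: Original sum of distance = 2105
Step 2: 2 records have region = 'south'
Step 3: Each affected record changes by 100
Step 4: Total change = 2 × 100 = 200
Step 5: New sum = 2105 + 200 = 2305
Step 6: Difference = |2305 - 2105| = 200
        (Sum increased by 200)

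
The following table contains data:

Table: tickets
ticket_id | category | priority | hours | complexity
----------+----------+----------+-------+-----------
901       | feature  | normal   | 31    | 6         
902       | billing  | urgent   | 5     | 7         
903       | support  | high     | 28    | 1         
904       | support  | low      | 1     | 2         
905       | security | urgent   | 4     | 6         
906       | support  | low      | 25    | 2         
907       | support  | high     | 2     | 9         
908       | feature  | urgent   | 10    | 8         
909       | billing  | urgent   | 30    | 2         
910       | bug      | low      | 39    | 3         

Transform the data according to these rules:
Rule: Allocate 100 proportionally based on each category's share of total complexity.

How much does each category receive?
billing: 19.57, bug: 6.52, feature: 30.43, security: 13.04, support: 30.43

Step 1: Calculate total complexity = 46
Step 2: Calculate each category's proportion:
  billing: 9/46 = 19.57% → 19.57
  bug: 3/46 = 6.52% → 6.52
  feature: 14/46 = 30.43% → 30.43
  security: 6/46 = 13.04% → 13.04
  support: 14/46 = 30.43% → 30.43
Step 3: Verify: sum of allocations ≈ 100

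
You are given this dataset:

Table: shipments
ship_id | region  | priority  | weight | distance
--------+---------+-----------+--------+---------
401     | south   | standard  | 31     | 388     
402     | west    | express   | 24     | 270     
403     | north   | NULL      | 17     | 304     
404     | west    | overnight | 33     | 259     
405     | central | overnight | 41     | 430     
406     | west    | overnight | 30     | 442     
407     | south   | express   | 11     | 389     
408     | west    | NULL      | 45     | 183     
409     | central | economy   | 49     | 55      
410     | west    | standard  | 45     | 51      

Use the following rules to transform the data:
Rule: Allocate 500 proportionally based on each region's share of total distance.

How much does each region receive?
central: 87.51, north: 54.85, south: 140.2, west: 217.43

Step 1: Calculate total distance = 2771
Step 2: Calculate each region's proportion:
  central: 485/2771 = 17.50% → 87.51
  north: 304/2771 = 10.97% → 54.85
  south: 777/2771 = 28.04% → 140.2
  west: 1205/2771 = 43.49% → 217.43
Step 3: Verify: sum of allocations ≈ 500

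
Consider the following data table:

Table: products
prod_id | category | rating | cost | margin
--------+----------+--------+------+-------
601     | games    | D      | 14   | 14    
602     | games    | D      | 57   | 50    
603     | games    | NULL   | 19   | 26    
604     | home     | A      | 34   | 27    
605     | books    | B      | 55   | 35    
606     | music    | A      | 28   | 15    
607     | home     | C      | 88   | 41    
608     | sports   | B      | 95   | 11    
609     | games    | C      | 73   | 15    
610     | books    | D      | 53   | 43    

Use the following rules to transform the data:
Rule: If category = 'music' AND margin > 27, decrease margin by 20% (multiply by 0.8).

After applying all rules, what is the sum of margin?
277

Step 1: Find records where category = 'music' AND margin > 27
Step 2: 0 records match, summing to 0
Step 3: After multiplier: 0 × 0.8 = 0.0
Step 4: Unaffected records sum: 277
Step 5: Final sum = 0.0 + 277 = 277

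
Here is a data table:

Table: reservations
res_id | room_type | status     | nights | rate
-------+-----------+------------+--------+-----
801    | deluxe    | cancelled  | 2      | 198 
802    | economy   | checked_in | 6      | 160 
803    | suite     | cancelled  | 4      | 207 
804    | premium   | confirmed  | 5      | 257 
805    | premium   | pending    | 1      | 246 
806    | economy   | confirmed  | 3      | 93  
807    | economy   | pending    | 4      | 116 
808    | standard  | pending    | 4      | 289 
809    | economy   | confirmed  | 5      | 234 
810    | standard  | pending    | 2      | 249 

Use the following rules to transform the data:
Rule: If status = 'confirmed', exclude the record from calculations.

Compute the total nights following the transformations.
23

Step 1: Identify records where status = 'confirmed'
Step 2: The excluded records sum to 13
Step 3: Original total nights = 36
Step 4: Remaining total = 36 - 13 = 23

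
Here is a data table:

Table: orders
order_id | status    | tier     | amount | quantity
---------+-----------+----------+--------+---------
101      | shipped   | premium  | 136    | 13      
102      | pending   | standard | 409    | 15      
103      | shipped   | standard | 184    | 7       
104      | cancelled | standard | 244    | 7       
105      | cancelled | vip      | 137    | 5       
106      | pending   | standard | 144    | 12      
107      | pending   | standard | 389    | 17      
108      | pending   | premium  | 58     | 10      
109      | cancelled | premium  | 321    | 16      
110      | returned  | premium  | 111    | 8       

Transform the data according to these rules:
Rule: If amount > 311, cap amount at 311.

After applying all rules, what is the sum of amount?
1947

Step 1: 3 records have amount > 311
Step 2: These records originally summed to 1119
Step 3: After capping: 3 × 311 = 933
Step 4: Unaffected records sum: 1014
Step 5: Final sum = 933 + 1014 = 1947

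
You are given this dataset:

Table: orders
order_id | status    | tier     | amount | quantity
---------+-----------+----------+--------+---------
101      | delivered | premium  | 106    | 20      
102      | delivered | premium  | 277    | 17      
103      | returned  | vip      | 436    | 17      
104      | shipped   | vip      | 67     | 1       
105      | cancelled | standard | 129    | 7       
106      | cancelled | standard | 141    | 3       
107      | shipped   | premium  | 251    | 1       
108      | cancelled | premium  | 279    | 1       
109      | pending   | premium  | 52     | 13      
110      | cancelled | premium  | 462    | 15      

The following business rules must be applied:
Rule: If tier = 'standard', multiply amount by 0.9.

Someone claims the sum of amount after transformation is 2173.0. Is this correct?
Yes, the result is correct.

Step 1: Calculate the correct sum after transformation
Step 2: Apply multiplier 0.9 to records where tier = 'standard'
Step 3: Correct result = 2173.0
Step 4: Claimed result = 2173.0
Step 5: 2173.0 = 2173.0 ✓
Conclusion: The claimed result is correct.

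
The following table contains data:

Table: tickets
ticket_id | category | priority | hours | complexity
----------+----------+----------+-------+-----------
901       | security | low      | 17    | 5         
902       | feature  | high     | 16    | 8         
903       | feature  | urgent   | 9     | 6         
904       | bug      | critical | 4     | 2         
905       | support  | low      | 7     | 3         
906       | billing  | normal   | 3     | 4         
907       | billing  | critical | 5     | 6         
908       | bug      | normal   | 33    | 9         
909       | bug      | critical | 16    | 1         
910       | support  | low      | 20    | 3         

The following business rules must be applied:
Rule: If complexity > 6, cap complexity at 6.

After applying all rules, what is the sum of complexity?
42

Step 1: 2 records have complexity > 6
Step 2: These records originally summed to 17
Step 3: After capping: 2 × 6 = 12
Step 4: Unaffected records sum: 30
Step 5: Final sum = 12 + 30 = 42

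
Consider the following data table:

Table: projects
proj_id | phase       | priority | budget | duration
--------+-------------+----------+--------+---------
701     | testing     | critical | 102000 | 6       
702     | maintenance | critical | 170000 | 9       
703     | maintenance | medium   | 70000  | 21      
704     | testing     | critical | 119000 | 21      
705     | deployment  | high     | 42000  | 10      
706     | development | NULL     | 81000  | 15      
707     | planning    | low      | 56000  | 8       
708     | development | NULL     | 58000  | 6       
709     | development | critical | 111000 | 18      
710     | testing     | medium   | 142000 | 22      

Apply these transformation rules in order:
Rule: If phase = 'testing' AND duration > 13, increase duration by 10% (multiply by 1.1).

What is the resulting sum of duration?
140.3

Step 1: Find records where phase = 'testing' AND duration > 13
Step 2: 2 records match, summing to 43
Step 3: After multiplier: 43 × 1.1 = 47.3
Step 4: Unaffected records sum: 93
Step 5: Final sum = 47.3 + 93 = 140.3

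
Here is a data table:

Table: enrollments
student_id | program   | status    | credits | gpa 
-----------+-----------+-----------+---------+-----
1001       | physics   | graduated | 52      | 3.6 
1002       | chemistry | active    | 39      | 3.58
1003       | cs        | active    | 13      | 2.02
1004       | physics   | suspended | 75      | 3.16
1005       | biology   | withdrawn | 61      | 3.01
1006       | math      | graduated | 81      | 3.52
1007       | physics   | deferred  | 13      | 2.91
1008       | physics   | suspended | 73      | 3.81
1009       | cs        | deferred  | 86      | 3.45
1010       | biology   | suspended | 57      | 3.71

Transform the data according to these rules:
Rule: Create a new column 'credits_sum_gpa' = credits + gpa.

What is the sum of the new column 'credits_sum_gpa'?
582.77

Step 1: For each record, compute credits + gpa
Example calculations:
  52 + 3.6 = 55.6
  39 + 3.58 = 42.58
  13 + 2.02 = 15.02
  ...
Step 2: Sum all derived values
Step 3: Total = 582.77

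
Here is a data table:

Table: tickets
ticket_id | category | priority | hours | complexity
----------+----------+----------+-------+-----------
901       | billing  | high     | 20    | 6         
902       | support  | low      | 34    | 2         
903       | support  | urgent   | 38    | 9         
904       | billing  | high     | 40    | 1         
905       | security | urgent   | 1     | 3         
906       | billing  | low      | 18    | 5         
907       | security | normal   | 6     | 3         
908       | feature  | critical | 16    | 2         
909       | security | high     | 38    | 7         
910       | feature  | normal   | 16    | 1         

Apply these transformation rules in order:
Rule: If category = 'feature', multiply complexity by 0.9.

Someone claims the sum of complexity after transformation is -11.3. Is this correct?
No, the correct result is 38.7.

Step 1: Calculate the correct sum after transformation
Step 2: Apply multiplier 0.9 to records where category = 'feature'
Step 3: Correct result = 38.7
Step 4: Claimed result = -11.3
Step 5: 38.7 ≠ -11.3
Conclusion: The claimed result is incorrect. The correct answer is 38.7.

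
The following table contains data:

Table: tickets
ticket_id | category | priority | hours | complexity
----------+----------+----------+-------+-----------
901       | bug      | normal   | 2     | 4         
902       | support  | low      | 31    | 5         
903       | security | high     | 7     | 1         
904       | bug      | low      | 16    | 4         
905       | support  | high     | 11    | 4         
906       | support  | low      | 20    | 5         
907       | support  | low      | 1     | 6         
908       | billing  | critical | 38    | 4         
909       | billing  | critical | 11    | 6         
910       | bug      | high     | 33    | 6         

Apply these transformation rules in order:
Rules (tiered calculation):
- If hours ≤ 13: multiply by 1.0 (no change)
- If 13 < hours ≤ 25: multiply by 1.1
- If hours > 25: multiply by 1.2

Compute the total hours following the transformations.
194.0

Step 1: Tier 1 (hours ≤ 13): 5 records, sum = 32 × 1.0 = 32.0
Step 2: Tier 2 (13 < hours ≤ 25): 2 records, sum = 36 × 1.1 = 39.6
Step 3: Tier 3 (hours > 25): 3 records, sum = 102 × 1.2 = 122.4
Step 4: Final sum = 32.0 + 39.6 + 122.4 = 194.0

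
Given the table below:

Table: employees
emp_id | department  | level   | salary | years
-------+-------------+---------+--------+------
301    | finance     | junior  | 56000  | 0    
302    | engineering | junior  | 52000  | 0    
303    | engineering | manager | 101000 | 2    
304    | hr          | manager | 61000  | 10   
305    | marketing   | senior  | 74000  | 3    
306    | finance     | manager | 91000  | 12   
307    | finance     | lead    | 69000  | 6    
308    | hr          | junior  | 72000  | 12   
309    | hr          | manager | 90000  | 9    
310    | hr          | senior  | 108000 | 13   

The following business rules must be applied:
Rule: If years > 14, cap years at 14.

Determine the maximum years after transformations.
13

Step 1: Original maximum years = 13
Step 2: Check cap of 14 against maximum
Step 3: No records exceed the cap (max 13 <= cap 14), so no capping applies
Step 4: Maximum after transformation = 13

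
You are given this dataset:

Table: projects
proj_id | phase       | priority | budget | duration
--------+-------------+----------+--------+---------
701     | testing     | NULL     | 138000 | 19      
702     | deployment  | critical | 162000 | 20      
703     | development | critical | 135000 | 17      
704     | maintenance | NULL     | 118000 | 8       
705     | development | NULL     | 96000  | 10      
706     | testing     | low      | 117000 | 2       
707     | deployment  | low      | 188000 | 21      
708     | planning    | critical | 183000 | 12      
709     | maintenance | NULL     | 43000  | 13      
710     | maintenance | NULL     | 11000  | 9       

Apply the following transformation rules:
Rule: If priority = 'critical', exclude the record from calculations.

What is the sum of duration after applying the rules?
82

Step 1: Identify records where priority = 'critical'
Step 2: The excluded records sum to 49
Step 3: Original total duration = 131
Step 4: Remaining total = 131 - 49 = 82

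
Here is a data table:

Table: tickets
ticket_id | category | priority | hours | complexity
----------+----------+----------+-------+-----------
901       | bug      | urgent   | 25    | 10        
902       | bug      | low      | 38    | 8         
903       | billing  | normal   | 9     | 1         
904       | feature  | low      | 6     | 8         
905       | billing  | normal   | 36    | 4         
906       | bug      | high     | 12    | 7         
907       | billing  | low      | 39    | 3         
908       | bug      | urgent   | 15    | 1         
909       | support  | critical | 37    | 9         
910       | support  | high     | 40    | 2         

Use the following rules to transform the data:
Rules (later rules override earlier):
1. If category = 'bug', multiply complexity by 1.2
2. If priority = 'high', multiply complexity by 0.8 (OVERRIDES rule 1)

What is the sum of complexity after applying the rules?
55.0

Step 1: Rule 2 takes priority for records with priority = 'high'
  - 2 records: 9 × 0.8 = 7.2
Step 2: Rule 1 applies to remaining records with category = 'bug'
  - 3 records: 19 × 1.2 = 22.8
Step 3: Other records unchanged: 25
Step 4: Final sum = 7.2 + 22.8 + 25 = 55.0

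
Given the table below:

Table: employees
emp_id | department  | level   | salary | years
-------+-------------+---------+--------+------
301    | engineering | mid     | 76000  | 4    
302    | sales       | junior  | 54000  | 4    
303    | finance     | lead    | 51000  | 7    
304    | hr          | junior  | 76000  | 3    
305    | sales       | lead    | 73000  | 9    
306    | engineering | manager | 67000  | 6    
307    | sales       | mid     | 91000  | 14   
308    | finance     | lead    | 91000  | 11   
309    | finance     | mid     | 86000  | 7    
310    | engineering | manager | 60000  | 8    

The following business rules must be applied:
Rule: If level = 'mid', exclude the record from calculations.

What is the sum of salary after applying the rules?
472000

Step 1: Identify records where level = 'mid'
Step 2: The excluded records sum to 253000
Step 3: Original total salary = 725000
Step 4: Remaining total = 725000 - 253000 = 472000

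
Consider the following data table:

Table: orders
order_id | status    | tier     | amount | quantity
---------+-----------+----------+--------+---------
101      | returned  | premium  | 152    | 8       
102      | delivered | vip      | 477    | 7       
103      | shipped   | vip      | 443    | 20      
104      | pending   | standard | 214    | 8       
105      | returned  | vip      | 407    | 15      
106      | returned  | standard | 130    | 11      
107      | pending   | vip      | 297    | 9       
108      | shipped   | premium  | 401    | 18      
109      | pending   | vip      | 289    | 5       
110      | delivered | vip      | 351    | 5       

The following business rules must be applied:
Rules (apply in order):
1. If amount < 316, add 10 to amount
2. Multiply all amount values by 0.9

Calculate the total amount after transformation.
2889.9

Step 1: Apply Rule 1 - Add 10 to records with amount < 316
  - 5 records affected: 1082 + (5 × 10) = 1132
  - Unaffected records: 2079
  - Sum after Rule 1: 3211
Step 2: Apply Rule 2 - Multiply all by 0.9
  - 3211 × 0.9 = 2889.9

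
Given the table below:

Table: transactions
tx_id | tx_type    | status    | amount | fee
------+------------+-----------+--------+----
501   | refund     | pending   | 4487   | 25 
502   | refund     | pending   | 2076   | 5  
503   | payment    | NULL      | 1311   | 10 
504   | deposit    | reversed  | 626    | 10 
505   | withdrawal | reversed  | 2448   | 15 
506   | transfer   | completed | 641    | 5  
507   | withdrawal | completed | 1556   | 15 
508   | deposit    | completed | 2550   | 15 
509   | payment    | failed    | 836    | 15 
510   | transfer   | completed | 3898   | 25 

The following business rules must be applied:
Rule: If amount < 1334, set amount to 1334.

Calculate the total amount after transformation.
22351

Step 1: 4 records have amount < 1334
Step 2: These records originally summed to 3414
Step 3: After setting to minimum: 4 × 1334 = 5336
Step 4: Unaffected records sum: 17015
Step 5: Final sum = 5336 + 17015 = 22351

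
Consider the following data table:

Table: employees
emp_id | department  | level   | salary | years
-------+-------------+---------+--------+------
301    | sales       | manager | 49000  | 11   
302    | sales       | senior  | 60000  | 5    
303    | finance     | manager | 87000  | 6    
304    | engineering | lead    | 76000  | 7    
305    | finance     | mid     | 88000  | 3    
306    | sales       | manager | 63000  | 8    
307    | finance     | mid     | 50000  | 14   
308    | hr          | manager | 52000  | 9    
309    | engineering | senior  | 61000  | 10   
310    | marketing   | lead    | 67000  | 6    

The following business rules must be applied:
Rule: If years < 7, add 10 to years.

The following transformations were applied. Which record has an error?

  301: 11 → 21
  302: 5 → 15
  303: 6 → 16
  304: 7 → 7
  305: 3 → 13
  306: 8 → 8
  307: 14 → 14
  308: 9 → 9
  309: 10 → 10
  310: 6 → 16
Record 301 has an error. The correct transformed value should be 11, not 21.

Step 1: Check each record against the rule
Step 2: Record 301 has years = 11
Step 3: Since 11 >= 7, the bonus should not have been applied
Step 4: Correct value = 11, but claimed value = 21
Conclusion: Record 301 has the error.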